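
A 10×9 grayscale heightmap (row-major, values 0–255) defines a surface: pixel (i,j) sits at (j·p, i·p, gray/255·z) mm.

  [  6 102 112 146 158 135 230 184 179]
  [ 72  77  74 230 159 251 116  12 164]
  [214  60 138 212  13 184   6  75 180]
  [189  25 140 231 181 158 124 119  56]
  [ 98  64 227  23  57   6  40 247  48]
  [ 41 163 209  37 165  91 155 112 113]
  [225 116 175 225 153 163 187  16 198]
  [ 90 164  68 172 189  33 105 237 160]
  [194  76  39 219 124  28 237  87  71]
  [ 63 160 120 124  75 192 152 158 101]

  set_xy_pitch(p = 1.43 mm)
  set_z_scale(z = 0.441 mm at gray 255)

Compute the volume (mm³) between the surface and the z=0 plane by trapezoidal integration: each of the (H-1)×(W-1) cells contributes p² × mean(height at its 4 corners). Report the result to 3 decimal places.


32.400

height_mm = gray/255 × 0.441; cell vol = 1.43² × mean(4 corners)
unit = 1.43² × 0.441 / (4×255) = 0.000884119 mm³ per gray-sum
row 0: Σ corner-gray over 8 cells = 4393  → 3.8839
row 1: Σ corner-gray over 8 cells = 3844  → 3.3986
row 2: Σ corner-gray over 8 cells = 3971  → 3.5108
row 3: Σ corner-gray over 8 cells = 3675  → 3.2491
row 4: Σ corner-gray over 8 cells = 3492  → 3.0873
row 5: Σ corner-gray over 8 cells = 4511  → 3.9883
row 6: Σ corner-gray over 8 cells = 4679  → 4.1368
row 7: Σ corner-gray over 8 cells = 4071  → 3.5992
row 8: Σ corner-gray over 8 cells = 4011  → 3.5462
Σ rows: total corner-gray = 36647  → 32.4003 mm³


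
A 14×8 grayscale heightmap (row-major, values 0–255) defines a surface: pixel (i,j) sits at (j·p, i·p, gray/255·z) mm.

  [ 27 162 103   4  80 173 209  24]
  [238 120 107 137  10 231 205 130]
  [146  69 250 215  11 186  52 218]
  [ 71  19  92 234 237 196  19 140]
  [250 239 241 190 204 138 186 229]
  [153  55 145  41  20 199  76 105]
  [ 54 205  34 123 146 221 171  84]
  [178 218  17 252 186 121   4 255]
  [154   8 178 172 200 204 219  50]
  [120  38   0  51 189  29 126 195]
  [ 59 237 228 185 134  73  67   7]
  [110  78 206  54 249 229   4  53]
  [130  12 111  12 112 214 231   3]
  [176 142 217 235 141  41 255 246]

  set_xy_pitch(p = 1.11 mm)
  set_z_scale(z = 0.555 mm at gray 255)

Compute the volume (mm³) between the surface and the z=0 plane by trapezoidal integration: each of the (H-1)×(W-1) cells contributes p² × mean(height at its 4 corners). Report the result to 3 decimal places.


height_mm = gray/255 × 0.555; cell vol = 1.11² × mean(4 corners)
unit = 1.11² × 0.555 / (4×255) = 0.000670407 mm³ per gray-sum
row 0: Σ corner-gray over 7 cells = 3501  → 2.3471
row 1: Σ corner-gray over 7 cells = 3918  → 2.6267
row 2: Σ corner-gray over 7 cells = 3735  → 2.5040
row 3: Σ corner-gray over 7 cells = 4680  → 3.1375
row 4: Σ corner-gray over 7 cells = 4205  → 2.8191
row 5: Σ corner-gray over 7 cells = 3268  → 2.1909
row 6: Σ corner-gray over 7 cells = 3967  → 2.6595
row 7: Σ corner-gray over 7 cells = 4195  → 2.8124
row 8: Σ corner-gray over 7 cells = 3347  → 2.2439
row 9: Σ corner-gray over 7 cells = 3095  → 2.0749
row 10: Σ corner-gray over 7 cells = 3717  → 2.4919
row 11: Σ corner-gray over 7 cells = 3320  → 2.2258
row 12: Σ corner-gray over 7 cells = 4001  → 2.6823
Σ rows: total corner-gray = 48949  → 32.8158 mm³

32.816


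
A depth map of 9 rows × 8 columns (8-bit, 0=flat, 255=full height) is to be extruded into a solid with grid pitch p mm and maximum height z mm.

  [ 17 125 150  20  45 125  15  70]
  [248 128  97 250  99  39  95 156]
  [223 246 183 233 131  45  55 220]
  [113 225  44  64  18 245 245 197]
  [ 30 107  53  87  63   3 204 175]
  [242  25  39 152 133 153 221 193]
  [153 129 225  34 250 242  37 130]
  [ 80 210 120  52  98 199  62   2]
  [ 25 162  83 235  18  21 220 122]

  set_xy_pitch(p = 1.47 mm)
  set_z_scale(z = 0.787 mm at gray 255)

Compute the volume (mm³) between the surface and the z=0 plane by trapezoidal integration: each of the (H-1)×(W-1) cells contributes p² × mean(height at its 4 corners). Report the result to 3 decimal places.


47.277

height_mm = gray/255 × 0.787; cell vol = 1.47² × mean(4 corners)
unit = 1.47² × 0.787 / (4×255) = 0.00166728 mm³ per gray-sum
row 0: Σ corner-gray over 7 cells = 2867  → 4.7801
row 1: Σ corner-gray over 7 cells = 4049  → 6.7508
row 2: Σ corner-gray over 7 cells = 4221  → 7.0376
row 3: Σ corner-gray over 7 cells = 3231  → 5.3870
row 4: Σ corner-gray over 7 cells = 3120  → 5.2019
row 5: Σ corner-gray over 7 cells = 3998  → 6.6658
row 6: Σ corner-gray over 7 cells = 3681  → 6.1373
row 7: Σ corner-gray over 7 cells = 3189  → 5.3170
Σ rows: total corner-gray = 28356  → 47.2775 mm³


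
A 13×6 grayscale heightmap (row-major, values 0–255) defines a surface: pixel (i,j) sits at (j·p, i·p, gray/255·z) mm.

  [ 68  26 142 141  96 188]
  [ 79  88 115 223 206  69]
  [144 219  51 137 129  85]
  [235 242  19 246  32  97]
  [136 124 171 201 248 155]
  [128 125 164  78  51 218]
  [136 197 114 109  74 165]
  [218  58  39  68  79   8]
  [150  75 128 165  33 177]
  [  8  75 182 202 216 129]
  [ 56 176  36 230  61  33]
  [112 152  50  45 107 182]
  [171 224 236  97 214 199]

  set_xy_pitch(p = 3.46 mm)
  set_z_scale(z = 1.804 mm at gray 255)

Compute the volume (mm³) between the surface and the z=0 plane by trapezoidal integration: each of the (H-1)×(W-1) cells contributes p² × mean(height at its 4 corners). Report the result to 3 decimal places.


height_mm = gray/255 × 1.804; cell vol = 3.46² × mean(4 corners)
unit = 3.46² × 1.804 / (4×255) = 0.0211733 mm³ per gray-sum
row 0: Σ corner-gray over 5 cells = 2478  → 52.4674
row 1: Σ corner-gray over 5 cells = 2713  → 57.4432
row 2: Σ corner-gray over 5 cells = 2711  → 57.4008
row 3: Σ corner-gray over 5 cells = 3189  → 67.5217
row 4: Σ corner-gray over 5 cells = 2961  → 62.6941
row 5: Σ corner-gray over 5 cells = 2471  → 52.3192
row 6: Σ corner-gray over 5 cells = 2003  → 42.4101
row 7: Σ corner-gray over 5 cells = 1843  → 39.0224
row 8: Σ corner-gray over 5 cells = 2616  → 55.3894
row 9: Σ corner-gray over 5 cells = 2582  → 54.6695
row 10: Σ corner-gray over 5 cells = 2097  → 44.4004
row 11: Σ corner-gray over 5 cells = 2914  → 61.6990
Σ rows: total corner-gray = 30578  → 647.4372 mm³

647.437


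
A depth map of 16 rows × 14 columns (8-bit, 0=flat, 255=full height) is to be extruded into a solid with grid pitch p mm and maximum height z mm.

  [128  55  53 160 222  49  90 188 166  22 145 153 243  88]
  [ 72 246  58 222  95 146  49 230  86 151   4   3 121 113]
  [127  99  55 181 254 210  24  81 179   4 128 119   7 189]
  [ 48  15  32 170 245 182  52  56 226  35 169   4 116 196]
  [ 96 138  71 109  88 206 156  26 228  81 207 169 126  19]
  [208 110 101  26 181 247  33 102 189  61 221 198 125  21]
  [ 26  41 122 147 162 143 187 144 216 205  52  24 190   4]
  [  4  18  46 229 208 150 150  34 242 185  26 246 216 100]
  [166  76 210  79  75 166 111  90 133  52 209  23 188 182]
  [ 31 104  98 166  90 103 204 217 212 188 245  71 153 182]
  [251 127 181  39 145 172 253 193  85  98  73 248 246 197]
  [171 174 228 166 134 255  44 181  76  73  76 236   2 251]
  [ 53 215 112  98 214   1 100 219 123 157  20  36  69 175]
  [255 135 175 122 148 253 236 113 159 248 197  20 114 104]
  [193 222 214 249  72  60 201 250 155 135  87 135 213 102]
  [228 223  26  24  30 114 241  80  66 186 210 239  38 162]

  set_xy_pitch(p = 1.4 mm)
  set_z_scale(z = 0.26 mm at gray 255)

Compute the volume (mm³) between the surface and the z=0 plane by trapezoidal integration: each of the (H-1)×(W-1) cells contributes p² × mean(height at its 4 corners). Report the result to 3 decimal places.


52.183

height_mm = gray/255 × 0.26; cell vol = 1.4² × mean(4 corners)
unit = 1.4² × 0.26 / (4×255) = 0.000499608 mm³ per gray-sum
row 0: Σ corner-gray over 13 cells = 6315  → 3.1550
row 1: Σ corner-gray over 13 cells = 6005  → 3.0001
row 2: Σ corner-gray over 13 cells = 5846  → 2.9207
row 3: Σ corner-gray over 13 cells = 6173  → 3.0841
row 4: Σ corner-gray over 13 cells = 6742  → 3.3684
row 5: Σ corner-gray over 13 cells = 6713  → 3.3539
row 6: Σ corner-gray over 13 cells = 6900  → 3.4473
row 7: Σ corner-gray over 13 cells = 6776  → 3.3853
row 8: Σ corner-gray over 13 cells = 7087  → 3.5407
row 9: Σ corner-gray over 13 cells = 8083  → 4.0383
row 10: Σ corner-gray over 13 cells = 7880  → 3.9369
row 11: Σ corner-gray over 13 cells = 6668  → 3.3314
row 12: Σ corner-gray over 13 cells = 7155  → 3.5747
row 13: Σ corner-gray over 13 cells = 8480  → 4.2367
row 14: Σ corner-gray over 13 cells = 7625  → 3.8095
Σ rows: total corner-gray = 104448  → 52.1830 mm³


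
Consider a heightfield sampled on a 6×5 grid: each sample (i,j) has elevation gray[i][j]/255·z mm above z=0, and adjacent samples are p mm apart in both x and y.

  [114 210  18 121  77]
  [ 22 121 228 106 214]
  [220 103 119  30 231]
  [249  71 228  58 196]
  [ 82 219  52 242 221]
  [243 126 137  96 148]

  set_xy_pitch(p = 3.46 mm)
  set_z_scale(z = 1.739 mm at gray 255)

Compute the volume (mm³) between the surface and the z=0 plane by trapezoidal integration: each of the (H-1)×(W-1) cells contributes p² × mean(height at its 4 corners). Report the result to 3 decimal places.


height_mm = gray/255 × 1.739; cell vol = 3.46² × mean(4 corners)
unit = 3.46² × 1.739 / (4×255) = 0.0204104 mm³ per gray-sum
row 0: Σ corner-gray over 4 cells = 2035  → 41.5352
row 1: Σ corner-gray over 4 cells = 2101  → 42.8823
row 2: Σ corner-gray over 4 cells = 2114  → 43.1476
row 3: Σ corner-gray over 4 cells = 2488  → 50.7811
row 4: Σ corner-gray over 4 cells = 2438  → 49.7606
Σ rows: total corner-gray = 11176  → 228.1067 mm³

228.107


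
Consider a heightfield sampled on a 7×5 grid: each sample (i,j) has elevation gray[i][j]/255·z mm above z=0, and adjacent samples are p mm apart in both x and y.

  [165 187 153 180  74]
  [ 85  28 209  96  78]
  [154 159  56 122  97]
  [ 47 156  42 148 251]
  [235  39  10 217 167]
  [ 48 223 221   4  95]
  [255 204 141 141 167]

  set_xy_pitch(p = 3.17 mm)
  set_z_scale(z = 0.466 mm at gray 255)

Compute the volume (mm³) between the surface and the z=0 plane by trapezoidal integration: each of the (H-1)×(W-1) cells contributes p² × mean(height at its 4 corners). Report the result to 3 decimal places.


height_mm = gray/255 × 0.466; cell vol = 3.17² × mean(4 corners)
unit = 3.17² × 0.466 / (4×255) = 0.00459097 mm³ per gray-sum
row 0: Σ corner-gray over 4 cells = 2108  → 9.6778
row 1: Σ corner-gray over 4 cells = 1754  → 8.0526
row 2: Σ corner-gray over 4 cells = 1915  → 8.7917
row 3: Σ corner-gray over 4 cells = 1924  → 8.8330
row 4: Σ corner-gray over 4 cells = 1973  → 9.0580
row 5: Σ corner-gray over 4 cells = 2433  → 11.1698
Σ rows: total corner-gray = 12107  → 55.5829 mm³

55.583


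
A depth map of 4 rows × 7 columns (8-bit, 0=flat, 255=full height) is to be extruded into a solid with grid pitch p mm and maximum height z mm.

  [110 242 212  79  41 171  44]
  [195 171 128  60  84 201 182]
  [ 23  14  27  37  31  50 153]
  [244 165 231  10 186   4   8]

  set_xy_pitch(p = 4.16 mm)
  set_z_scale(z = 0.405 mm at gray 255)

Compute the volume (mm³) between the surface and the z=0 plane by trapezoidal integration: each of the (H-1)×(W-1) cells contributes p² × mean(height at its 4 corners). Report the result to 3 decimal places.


height_mm = gray/255 × 0.405; cell vol = 4.16² × mean(4 corners)
unit = 4.16² × 0.405 / (4×255) = 0.00687134 mm³ per gray-sum
row 0: Σ corner-gray over 6 cells = 3309  → 22.7373
row 1: Σ corner-gray over 6 cells = 2159  → 14.8352
row 2: Σ corner-gray over 6 cells = 1938  → 13.3167
Σ rows: total corner-gray = 7406  → 50.8892 mm³

50.889


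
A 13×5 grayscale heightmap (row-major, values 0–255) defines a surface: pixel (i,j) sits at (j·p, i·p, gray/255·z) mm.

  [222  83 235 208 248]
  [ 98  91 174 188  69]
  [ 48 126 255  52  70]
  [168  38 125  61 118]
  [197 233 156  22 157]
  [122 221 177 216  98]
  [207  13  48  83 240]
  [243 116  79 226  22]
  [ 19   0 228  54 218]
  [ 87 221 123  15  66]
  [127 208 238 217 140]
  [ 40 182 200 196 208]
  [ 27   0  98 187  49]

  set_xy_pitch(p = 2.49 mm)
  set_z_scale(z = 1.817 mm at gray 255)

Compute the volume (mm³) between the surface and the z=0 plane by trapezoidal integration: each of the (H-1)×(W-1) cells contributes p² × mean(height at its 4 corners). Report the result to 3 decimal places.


height_mm = gray/255 × 1.817; cell vol = 2.49² × mean(4 corners)
unit = 2.49² × 1.817 / (4×255) = 0.0110447 mm³ per gray-sum
row 0: Σ corner-gray over 4 cells = 2595  → 28.6610
row 1: Σ corner-gray over 4 cells = 2057  → 22.7189
row 2: Σ corner-gray over 4 cells = 1718  → 18.9748
row 3: Σ corner-gray over 4 cells = 1910  → 21.0954
row 4: Σ corner-gray over 4 cells = 2624  → 28.9813
row 5: Σ corner-gray over 4 cells = 2183  → 24.1106
row 6: Σ corner-gray over 4 cells = 1842  → 20.3443
row 7: Σ corner-gray over 4 cells = 1908  → 21.0733
row 8: Σ corner-gray over 4 cells = 1672  → 18.4667
row 9: Σ corner-gray over 4 cells = 2464  → 27.2141
row 10: Σ corner-gray over 4 cells = 2997  → 33.1009
row 11: Σ corner-gray over 4 cells = 2050  → 22.6416
Σ rows: total corner-gray = 26020  → 287.3828 mm³

287.383


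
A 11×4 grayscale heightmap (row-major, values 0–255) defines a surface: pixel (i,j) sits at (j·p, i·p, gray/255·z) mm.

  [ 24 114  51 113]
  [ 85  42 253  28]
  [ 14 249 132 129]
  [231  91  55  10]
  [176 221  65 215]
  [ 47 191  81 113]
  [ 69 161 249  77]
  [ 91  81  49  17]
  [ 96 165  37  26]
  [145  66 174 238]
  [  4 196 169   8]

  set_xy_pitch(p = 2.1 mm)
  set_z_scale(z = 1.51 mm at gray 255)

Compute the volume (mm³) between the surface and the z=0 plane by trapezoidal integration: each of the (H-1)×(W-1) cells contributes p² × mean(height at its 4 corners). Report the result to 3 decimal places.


93.169

height_mm = gray/255 × 1.51; cell vol = 2.1² × mean(4 corners)
unit = 2.1² × 1.51 / (4×255) = 0.00652853 mm³ per gray-sum
row 0: Σ corner-gray over 3 cells = 1170  → 7.6384
row 1: Σ corner-gray over 3 cells = 1608  → 10.4979
row 2: Σ corner-gray over 3 cells = 1438  → 9.3880
row 3: Σ corner-gray over 3 cells = 1496  → 9.7667
row 4: Σ corner-gray over 3 cells = 1667  → 10.8831
row 5: Σ corner-gray over 3 cells = 1670  → 10.9026
row 6: Σ corner-gray over 3 cells = 1334  → 8.7091
row 7: Σ corner-gray over 3 cells = 894  → 5.8365
row 8: Σ corner-gray over 3 cells = 1389  → 9.0681
row 9: Σ corner-gray over 3 cells = 1605  → 10.4783
Σ rows: total corner-gray = 14271  → 93.1686 mm³


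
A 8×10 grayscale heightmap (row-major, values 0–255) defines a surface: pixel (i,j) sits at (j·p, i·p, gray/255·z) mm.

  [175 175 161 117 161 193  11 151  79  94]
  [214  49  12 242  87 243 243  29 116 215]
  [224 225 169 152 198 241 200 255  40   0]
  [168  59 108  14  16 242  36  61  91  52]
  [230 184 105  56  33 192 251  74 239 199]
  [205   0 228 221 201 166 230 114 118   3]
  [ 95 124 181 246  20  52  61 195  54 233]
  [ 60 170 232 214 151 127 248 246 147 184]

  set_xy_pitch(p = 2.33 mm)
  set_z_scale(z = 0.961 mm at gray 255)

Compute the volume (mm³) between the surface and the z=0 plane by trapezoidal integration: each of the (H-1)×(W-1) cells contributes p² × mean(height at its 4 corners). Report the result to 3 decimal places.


height_mm = gray/255 × 0.961; cell vol = 2.33² × mean(4 corners)
unit = 2.33² × 0.961 / (4×255) = 0.00511488 mm³ per gray-sum
row 0: Σ corner-gray over 9 cells = 4836  → 24.7355
row 1: Σ corner-gray over 9 cells = 5655  → 28.9246
row 2: Σ corner-gray over 9 cells = 4658  → 23.8251
row 3: Σ corner-gray over 9 cells = 4171  → 21.3341
row 4: Σ corner-gray over 9 cells = 5461  → 27.9323
row 5: Σ corner-gray over 9 cells = 4958  → 25.3596
row 6: Σ corner-gray over 9 cells = 5508  → 28.1727
Σ rows: total corner-gray = 35247  → 180.2840 mm³

180.284


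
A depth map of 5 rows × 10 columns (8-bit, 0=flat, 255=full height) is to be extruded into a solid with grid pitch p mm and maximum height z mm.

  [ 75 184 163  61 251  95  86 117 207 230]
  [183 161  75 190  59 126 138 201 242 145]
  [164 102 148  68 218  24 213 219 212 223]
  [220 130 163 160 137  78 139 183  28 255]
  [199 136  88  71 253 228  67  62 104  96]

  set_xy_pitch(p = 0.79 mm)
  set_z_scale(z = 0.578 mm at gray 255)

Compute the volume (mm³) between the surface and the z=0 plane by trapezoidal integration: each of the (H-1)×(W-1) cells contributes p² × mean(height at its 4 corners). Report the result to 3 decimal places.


7.420

height_mm = gray/255 × 0.578; cell vol = 0.79² × mean(4 corners)
unit = 0.79² × 0.578 / (4×255) = 0.000353657 mm³ per gray-sum
row 0: Σ corner-gray over 9 cells = 5345  → 1.8903
row 1: Σ corner-gray over 9 cells = 5507  → 1.9476
row 2: Σ corner-gray over 9 cells = 5306  → 1.8765
row 3: Σ corner-gray over 9 cells = 4824  → 1.7060
Σ rows: total corner-gray = 20982  → 7.4204 mm³


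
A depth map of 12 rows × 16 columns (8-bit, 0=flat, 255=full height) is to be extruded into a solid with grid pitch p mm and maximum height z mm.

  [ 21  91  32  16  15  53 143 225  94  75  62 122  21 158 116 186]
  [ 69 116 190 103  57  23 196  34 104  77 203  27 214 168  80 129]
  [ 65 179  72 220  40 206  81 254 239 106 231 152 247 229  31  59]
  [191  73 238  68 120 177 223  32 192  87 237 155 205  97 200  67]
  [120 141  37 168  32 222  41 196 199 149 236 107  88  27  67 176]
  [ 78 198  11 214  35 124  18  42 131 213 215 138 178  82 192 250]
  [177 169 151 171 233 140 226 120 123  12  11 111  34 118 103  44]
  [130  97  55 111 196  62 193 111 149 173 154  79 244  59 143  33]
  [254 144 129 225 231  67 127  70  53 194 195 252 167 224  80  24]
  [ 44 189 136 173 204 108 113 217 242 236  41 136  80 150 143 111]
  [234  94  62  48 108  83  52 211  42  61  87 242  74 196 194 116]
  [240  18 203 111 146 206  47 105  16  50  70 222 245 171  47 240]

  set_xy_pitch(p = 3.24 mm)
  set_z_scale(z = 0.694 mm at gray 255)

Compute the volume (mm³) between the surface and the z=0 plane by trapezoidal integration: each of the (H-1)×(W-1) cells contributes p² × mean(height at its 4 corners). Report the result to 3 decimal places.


620.232

height_mm = gray/255 × 0.694; cell vol = 3.24² × mean(4 corners)
unit = 3.24² × 0.694 / (4×255) = 0.00714248 mm³ per gray-sum
row 0: Σ corner-gray over 15 cells = 6035  → 43.1049
row 1: Σ corner-gray over 15 cells = 8080  → 57.7113
row 2: Σ corner-gray over 15 cells = 9164  → 65.4537
row 3: Σ corner-gray over 15 cells = 8182  → 58.4398
row 4: Σ corner-gray over 15 cells = 7626  → 54.4686
row 5: Σ corner-gray over 15 cells = 7575  → 54.1043
row 6: Σ corner-gray over 15 cells = 7480  → 53.4258
row 7: Σ corner-gray over 15 cells = 8409  → 60.0612
row 8: Σ corner-gray over 15 cells = 9085  → 64.8895
row 9: Σ corner-gray over 15 cells = 7949  → 56.7756
row 10: Σ corner-gray over 15 cells = 7252  → 51.7973
Σ rows: total corner-gray = 86837  → 620.2319 mm³


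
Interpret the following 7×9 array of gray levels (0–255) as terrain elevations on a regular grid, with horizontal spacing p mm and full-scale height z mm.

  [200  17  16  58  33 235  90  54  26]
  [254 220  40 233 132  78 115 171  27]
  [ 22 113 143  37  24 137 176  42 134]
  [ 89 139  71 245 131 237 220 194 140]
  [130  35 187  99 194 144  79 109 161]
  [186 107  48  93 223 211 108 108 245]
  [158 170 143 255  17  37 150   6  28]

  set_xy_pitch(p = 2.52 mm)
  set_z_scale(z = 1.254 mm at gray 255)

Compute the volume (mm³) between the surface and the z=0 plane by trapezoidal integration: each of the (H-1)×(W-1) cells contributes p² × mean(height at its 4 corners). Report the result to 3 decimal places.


height_mm = gray/255 × 1.254; cell vol = 2.52² × mean(4 corners)
unit = 2.52² × 1.254 / (4×255) = 0.00780726 mm³ per gray-sum
row 0: Σ corner-gray over 8 cells = 3491  → 27.2551
row 1: Σ corner-gray over 8 cells = 3759  → 29.3475
row 2: Σ corner-gray over 8 cells = 4203  → 32.8139
row 3: Σ corner-gray over 8 cells = 4688  → 36.6004
row 4: Σ corner-gray over 8 cells = 4212  → 32.8842
row 5: Σ corner-gray over 8 cells = 3969  → 30.9870
Σ rows: total corner-gray = 24322  → 189.8881 mm³

189.888


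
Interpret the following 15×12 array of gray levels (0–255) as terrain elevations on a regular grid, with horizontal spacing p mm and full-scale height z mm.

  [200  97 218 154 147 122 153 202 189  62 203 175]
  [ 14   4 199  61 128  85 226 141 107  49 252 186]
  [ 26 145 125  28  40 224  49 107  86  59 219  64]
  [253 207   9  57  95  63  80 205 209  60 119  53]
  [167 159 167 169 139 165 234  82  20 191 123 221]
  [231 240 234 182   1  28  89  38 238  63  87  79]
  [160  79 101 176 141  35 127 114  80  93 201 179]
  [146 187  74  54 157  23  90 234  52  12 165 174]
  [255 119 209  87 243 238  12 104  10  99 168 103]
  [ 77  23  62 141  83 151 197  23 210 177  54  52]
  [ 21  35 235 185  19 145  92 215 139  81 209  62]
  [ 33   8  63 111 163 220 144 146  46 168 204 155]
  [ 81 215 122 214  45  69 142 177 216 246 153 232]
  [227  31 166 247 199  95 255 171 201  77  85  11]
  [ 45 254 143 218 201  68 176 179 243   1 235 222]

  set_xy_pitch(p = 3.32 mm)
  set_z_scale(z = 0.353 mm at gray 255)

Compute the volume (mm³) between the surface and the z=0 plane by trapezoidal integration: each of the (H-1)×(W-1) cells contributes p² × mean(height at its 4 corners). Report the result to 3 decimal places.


height_mm = gray/255 × 0.353; cell vol = 3.32² × mean(4 corners)
unit = 3.32² × 0.353 / (4×255) = 0.00381461 mm³ per gray-sum
row 0: Σ corner-gray over 11 cells = 6173  → 23.5476
row 1: Σ corner-gray over 11 cells = 4958  → 18.9129
row 2: Σ corner-gray over 11 cells = 4768  → 18.1881
row 3: Σ corner-gray over 11 cells = 5800  → 22.1248
row 4: Σ corner-gray over 11 cells = 5996  → 22.8724
row 5: Σ corner-gray over 11 cells = 5343  → 20.3815
row 6: Σ corner-gray over 11 cells = 5049  → 19.2600
row 7: Σ corner-gray over 11 cells = 5352  → 20.4158
row 8: Σ corner-gray over 11 cells = 5307  → 20.2442
row 9: Σ corner-gray over 11 cells = 5164  → 19.6987
row 10: Σ corner-gray over 11 cells = 5527  → 21.0834
row 11: Σ corner-gray over 11 cells = 6245  → 23.8223
row 12: Σ corner-gray over 11 cells = 6803  → 25.9508
row 13: Σ corner-gray over 11 cells = 6995  → 26.6832
Σ rows: total corner-gray = 79480  → 303.1856 mm³

303.186


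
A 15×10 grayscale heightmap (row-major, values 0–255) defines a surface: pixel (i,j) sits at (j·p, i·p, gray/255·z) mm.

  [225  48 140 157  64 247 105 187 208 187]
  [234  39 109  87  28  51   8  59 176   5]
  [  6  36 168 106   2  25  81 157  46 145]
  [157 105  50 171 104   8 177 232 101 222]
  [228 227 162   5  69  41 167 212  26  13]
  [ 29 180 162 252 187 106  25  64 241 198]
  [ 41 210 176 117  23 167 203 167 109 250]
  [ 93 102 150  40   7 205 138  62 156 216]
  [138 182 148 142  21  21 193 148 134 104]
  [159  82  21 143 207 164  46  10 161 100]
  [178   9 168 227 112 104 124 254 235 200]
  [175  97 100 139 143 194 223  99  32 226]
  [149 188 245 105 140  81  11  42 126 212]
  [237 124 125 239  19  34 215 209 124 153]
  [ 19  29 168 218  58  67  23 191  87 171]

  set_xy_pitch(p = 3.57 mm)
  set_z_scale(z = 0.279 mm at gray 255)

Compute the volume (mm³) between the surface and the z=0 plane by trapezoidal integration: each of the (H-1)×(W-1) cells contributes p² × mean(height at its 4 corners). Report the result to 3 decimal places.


215.818

height_mm = gray/255 × 0.279; cell vol = 3.57² × mean(4 corners)
unit = 3.57² × 0.279 / (4×255) = 0.00348611 mm³ per gray-sum
row 0: Σ corner-gray over 9 cells = 4077  → 14.2129
row 1: Σ corner-gray over 9 cells = 2746  → 9.5728
row 2: Σ corner-gray over 9 cells = 3668  → 12.7870
row 3: Σ corner-gray over 9 cells = 4334  → 15.1088
row 4: Σ corner-gray over 9 cells = 4720  → 16.4544
row 5: Σ corner-gray over 9 cells = 5296  → 18.4624
row 6: Σ corner-gray over 9 cells = 4664  → 16.2592
row 7: Σ corner-gray over 9 cells = 4249  → 14.8125
row 8: Σ corner-gray over 9 cells = 4147  → 14.4569
row 9: Σ corner-gray over 9 cells = 4771  → 16.6322
row 10: Σ corner-gray over 9 cells = 5299  → 18.4729
row 11: Σ corner-gray over 9 cells = 4692  → 16.3568
row 12: Σ corner-gray over 9 cells = 4805  → 16.7507
row 13: Σ corner-gray over 9 cells = 4440  → 15.4783
Σ rows: total corner-gray = 61908  → 215.8178 mm³


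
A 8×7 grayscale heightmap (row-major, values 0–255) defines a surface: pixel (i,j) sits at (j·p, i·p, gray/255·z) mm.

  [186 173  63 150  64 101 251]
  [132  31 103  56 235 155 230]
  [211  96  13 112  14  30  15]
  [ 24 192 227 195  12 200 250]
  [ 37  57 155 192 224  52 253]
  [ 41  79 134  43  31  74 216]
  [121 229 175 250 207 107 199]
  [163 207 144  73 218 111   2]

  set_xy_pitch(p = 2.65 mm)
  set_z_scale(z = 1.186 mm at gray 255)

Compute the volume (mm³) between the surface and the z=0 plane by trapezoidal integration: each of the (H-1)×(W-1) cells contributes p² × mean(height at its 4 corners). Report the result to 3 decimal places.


height_mm = gray/255 × 1.186; cell vol = 2.65² × mean(4 corners)
unit = 2.65² × 1.186 / (4×255) = 0.00816538 mm³ per gray-sum
row 0: Σ corner-gray over 6 cells = 3061  → 24.9942
row 1: Σ corner-gray over 6 cells = 2278  → 18.6007
row 2: Σ corner-gray over 6 cells = 2682  → 21.8995
row 3: Σ corner-gray over 6 cells = 3576  → 29.1994
row 4: Σ corner-gray over 6 cells = 2629  → 21.4668
row 5: Σ corner-gray over 6 cells = 3235  → 26.4150
row 6: Σ corner-gray over 6 cells = 3927  → 32.0654
Σ rows: total corner-gray = 21388  → 174.6411 mm³

174.641


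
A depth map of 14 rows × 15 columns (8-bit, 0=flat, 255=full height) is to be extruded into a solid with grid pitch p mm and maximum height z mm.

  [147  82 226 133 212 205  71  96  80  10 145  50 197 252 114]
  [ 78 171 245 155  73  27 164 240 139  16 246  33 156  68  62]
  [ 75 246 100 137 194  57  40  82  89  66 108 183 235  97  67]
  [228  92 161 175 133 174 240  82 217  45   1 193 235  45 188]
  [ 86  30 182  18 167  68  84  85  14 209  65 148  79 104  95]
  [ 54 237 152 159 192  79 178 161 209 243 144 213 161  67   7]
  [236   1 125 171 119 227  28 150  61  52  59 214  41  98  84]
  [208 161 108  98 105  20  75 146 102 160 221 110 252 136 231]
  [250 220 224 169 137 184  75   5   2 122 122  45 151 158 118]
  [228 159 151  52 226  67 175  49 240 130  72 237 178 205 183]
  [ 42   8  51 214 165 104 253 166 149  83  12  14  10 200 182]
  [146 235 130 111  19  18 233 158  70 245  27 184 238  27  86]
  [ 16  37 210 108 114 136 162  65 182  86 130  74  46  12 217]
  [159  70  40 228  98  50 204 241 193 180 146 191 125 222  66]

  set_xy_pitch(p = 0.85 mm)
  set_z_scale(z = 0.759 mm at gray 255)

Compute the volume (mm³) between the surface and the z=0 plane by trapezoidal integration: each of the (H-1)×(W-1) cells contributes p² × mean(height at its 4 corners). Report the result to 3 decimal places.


height_mm = gray/255 × 0.759; cell vol = 0.85² × mean(4 corners)
unit = 0.85² × 0.759 / (4×255) = 0.000537625 mm³ per gray-sum
row 0: Σ corner-gray over 14 cells = 7385  → 3.9704
row 1: Σ corner-gray over 14 cells = 7016  → 3.7720
row 2: Σ corner-gray over 14 cells = 7412  → 3.9849
row 3: Σ corner-gray over 14 cells = 6689  → 3.5962
row 4: Σ corner-gray over 14 cells = 7138  → 3.8376
row 5: Σ corner-gray over 14 cells = 7463  → 4.0123
row 6: Σ corner-gray over 14 cells = 6839  → 3.6768
row 7: Σ corner-gray over 14 cells = 7423  → 3.9908
row 8: Σ corner-gray over 14 cells = 7889  → 4.2413
row 9: Σ corner-gray over 14 cells = 7375  → 3.9650
row 10: Σ corner-gray over 14 cells = 6704  → 3.6042
row 11: Σ corner-gray over 14 cells = 6579  → 3.5370
row 12: Σ corner-gray over 14 cells = 7158  → 3.8483
Σ rows: total corner-gray = 93070  → 50.0368 mm³

50.037


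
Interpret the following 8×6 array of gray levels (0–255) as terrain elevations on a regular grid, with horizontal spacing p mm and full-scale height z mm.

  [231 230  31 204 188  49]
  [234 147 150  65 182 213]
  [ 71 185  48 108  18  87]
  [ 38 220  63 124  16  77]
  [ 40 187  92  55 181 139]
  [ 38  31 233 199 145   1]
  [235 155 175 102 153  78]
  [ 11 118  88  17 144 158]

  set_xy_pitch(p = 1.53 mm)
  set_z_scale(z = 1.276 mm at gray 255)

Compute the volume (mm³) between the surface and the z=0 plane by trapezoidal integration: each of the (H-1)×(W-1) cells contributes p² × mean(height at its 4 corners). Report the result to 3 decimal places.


50.155

height_mm = gray/255 × 1.276; cell vol = 1.53² × mean(4 corners)
unit = 1.53² × 1.276 / (4×255) = 0.00292842 mm³ per gray-sum
row 0: Σ corner-gray over 5 cells = 3121  → 9.1396
row 1: Σ corner-gray over 5 cells = 2411  → 7.0604
row 2: Σ corner-gray over 5 cells = 1837  → 5.3795
row 3: Σ corner-gray over 5 cells = 2170  → 6.3547
row 4: Σ corner-gray over 5 cells = 2464  → 7.2156
row 5: Σ corner-gray over 5 cells = 2738  → 8.0180
row 6: Σ corner-gray over 5 cells = 2386  → 6.9872
Σ rows: total corner-gray = 17127  → 50.1550 mm³


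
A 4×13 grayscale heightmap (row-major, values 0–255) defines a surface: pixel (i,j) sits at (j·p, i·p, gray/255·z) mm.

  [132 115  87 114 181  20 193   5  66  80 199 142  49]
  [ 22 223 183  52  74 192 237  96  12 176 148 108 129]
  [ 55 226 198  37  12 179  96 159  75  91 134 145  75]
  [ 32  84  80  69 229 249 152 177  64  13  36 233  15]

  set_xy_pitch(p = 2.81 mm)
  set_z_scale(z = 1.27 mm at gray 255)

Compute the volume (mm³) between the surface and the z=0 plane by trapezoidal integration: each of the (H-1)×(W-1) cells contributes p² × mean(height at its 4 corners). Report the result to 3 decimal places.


170.850

height_mm = gray/255 × 1.27; cell vol = 2.81² × mean(4 corners)
unit = 2.81² × 1.27 / (4×255) = 0.00983142 mm³ per gray-sum
row 0: Σ corner-gray over 12 cells = 5738  → 56.4127
row 1: Σ corner-gray over 12 cells = 5987  → 58.8607
row 2: Σ corner-gray over 12 cells = 5653  → 55.5770
Σ rows: total corner-gray = 17378  → 170.8504 mm³


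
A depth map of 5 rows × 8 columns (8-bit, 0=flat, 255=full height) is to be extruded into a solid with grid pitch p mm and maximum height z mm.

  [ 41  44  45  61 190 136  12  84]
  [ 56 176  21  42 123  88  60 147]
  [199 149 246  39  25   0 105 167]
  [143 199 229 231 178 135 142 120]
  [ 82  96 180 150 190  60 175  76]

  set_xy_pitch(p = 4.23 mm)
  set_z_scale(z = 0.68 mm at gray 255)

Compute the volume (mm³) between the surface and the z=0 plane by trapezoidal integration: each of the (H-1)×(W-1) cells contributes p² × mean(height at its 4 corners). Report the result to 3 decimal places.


159.569

height_mm = gray/255 × 0.68; cell vol = 4.23² × mean(4 corners)
unit = 4.23² × 0.68 / (4×255) = 0.0119286 mm³ per gray-sum
row 0: Σ corner-gray over 7 cells = 2324  → 27.7221
row 1: Σ corner-gray over 7 cells = 2717  → 32.4100
row 2: Σ corner-gray over 7 cells = 3985  → 47.5355
row 3: Σ corner-gray over 7 cells = 4351  → 51.9013
Σ rows: total corner-gray = 13377  → 159.5689 mm³


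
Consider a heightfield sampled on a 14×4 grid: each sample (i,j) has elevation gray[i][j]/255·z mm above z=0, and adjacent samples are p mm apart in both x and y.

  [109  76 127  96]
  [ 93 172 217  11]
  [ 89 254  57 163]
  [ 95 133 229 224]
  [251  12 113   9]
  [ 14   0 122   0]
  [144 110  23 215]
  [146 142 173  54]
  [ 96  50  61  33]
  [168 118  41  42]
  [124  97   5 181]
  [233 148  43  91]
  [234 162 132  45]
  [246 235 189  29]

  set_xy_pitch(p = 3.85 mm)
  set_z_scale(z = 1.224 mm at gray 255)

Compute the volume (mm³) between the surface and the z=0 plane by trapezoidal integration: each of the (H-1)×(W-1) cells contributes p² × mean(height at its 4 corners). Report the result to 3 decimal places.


height_mm = gray/255 × 1.224; cell vol = 3.85² × mean(4 corners)
unit = 3.85² × 1.224 / (4×255) = 0.017787 mm³ per gray-sum
row 0: Σ corner-gray over 3 cells = 1493  → 26.5560
row 1: Σ corner-gray over 3 cells = 1756  → 31.2340
row 2: Σ corner-gray over 3 cells = 1917  → 34.0977
row 3: Σ corner-gray over 3 cells = 1553  → 27.6232
row 4: Σ corner-gray over 3 cells = 768  → 13.6604
row 5: Σ corner-gray over 3 cells = 883  → 15.7059
row 6: Σ corner-gray over 3 cells = 1455  → 25.8801
row 7: Σ corner-gray over 3 cells = 1181  → 21.0064
row 8: Σ corner-gray over 3 cells = 879  → 15.6348
row 9: Σ corner-gray over 3 cells = 1037  → 18.4451
row 10: Σ corner-gray over 3 cells = 1215  → 21.6112
row 11: Σ corner-gray over 3 cells = 1573  → 27.9790
row 12: Σ corner-gray over 3 cells = 1990  → 35.3961
Σ rows: total corner-gray = 17700  → 314.8299 mm³

314.830


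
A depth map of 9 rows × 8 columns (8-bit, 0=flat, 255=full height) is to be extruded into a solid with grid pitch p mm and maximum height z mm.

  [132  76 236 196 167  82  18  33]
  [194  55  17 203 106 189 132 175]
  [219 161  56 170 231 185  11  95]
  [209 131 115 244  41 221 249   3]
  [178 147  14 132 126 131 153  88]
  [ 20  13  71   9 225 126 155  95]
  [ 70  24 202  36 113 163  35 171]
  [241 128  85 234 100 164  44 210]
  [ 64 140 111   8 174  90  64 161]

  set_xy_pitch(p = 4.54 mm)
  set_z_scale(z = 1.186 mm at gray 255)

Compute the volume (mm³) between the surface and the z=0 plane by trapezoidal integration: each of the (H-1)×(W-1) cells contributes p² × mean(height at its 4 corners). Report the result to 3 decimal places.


height_mm = gray/255 × 1.186; cell vol = 4.54² × mean(4 corners)
unit = 4.54² × 1.186 / (4×255) = 0.023966 mm³ per gray-sum
row 0: Σ corner-gray over 7 cells = 3488  → 83.5935
row 1: Σ corner-gray over 7 cells = 3715  → 89.0338
row 2: Σ corner-gray over 7 cells = 4156  → 99.6028
row 3: Σ corner-gray over 7 cells = 3886  → 93.1320
row 4: Σ corner-gray over 7 cells = 2985  → 71.5386
row 5: Σ corner-gray over 7 cells = 2700  → 64.7083
row 6: Σ corner-gray over 7 cells = 3348  → 80.2383
row 7: Σ corner-gray over 7 cells = 3360  → 80.5259
Σ rows: total corner-gray = 27638  → 662.3733 mm³

662.373


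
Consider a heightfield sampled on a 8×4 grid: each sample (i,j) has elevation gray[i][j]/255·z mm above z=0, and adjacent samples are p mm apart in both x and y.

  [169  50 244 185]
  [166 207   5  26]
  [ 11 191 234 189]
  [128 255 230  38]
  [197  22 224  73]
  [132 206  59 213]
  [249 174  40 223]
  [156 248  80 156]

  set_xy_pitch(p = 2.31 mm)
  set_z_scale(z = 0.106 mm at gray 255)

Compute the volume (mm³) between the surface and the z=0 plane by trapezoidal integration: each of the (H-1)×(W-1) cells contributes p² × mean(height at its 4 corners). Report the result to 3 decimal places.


6.980

height_mm = gray/255 × 0.106; cell vol = 2.31² × mean(4 corners)
unit = 2.31² × 0.106 / (4×255) = 0.000554536 mm³ per gray-sum
row 0: Σ corner-gray over 3 cells = 1558  → 0.8640
row 1: Σ corner-gray over 3 cells = 1666  → 0.9239
row 2: Σ corner-gray over 3 cells = 2186  → 1.2122
row 3: Σ corner-gray over 3 cells = 1898  → 1.0525
row 4: Σ corner-gray over 3 cells = 1637  → 0.9078
row 5: Σ corner-gray over 3 cells = 1775  → 0.9843
row 6: Σ corner-gray over 3 cells = 1868  → 1.0359
Σ rows: total corner-gray = 12588  → 6.9805 mm³


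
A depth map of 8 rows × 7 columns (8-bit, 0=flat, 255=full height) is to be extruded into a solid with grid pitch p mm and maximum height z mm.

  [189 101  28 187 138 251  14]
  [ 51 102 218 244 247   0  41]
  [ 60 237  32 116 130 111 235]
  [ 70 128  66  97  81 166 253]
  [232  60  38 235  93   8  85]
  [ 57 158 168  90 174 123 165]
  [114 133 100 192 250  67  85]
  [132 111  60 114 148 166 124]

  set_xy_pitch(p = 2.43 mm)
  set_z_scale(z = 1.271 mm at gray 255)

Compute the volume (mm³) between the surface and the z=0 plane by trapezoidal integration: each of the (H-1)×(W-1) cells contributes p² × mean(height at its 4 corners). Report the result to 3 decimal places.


height_mm = gray/255 × 1.271; cell vol = 2.43² × mean(4 corners)
unit = 2.43² × 1.271 / (4×255) = 0.00735797 mm³ per gray-sum
row 0: Σ corner-gray over 6 cells = 3327  → 24.4800
row 1: Σ corner-gray over 6 cells = 3261  → 23.9943
row 2: Σ corner-gray over 6 cells = 2946  → 21.6766
row 3: Σ corner-gray over 6 cells = 2584  → 19.0130
row 4: Σ corner-gray over 6 cells = 2833  → 20.8451
row 5: Σ corner-gray over 6 cells = 3331  → 24.5094
row 6: Σ corner-gray over 6 cells = 3137  → 23.0819
Σ rows: total corner-gray = 21419  → 157.6003 mm³

157.600


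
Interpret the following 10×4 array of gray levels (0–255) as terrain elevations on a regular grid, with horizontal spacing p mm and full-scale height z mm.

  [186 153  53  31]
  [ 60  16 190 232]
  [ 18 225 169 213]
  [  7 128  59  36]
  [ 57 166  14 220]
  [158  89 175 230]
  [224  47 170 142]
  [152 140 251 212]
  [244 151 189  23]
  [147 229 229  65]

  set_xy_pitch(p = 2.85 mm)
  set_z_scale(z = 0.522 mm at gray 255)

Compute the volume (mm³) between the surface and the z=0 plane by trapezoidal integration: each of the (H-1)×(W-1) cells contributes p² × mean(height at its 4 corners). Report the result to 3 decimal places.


62.057

height_mm = gray/255 × 0.522; cell vol = 2.85² × mean(4 corners)
unit = 2.85² × 0.522 / (4×255) = 0.00415681 mm³ per gray-sum
row 0: Σ corner-gray over 3 cells = 1333  → 5.5410
row 1: Σ corner-gray over 3 cells = 1723  → 7.1622
row 2: Σ corner-gray over 3 cells = 1436  → 5.9692
row 3: Σ corner-gray over 3 cells = 1054  → 4.3813
row 4: Σ corner-gray over 3 cells = 1553  → 6.4555
row 5: Σ corner-gray over 3 cells = 1716  → 7.1331
row 6: Σ corner-gray over 3 cells = 1946  → 8.0891
row 7: Σ corner-gray over 3 cells = 2093  → 8.7002
row 8: Σ corner-gray over 3 cells = 2075  → 8.6254
Σ rows: total corner-gray = 14929  → 62.0570 mm³


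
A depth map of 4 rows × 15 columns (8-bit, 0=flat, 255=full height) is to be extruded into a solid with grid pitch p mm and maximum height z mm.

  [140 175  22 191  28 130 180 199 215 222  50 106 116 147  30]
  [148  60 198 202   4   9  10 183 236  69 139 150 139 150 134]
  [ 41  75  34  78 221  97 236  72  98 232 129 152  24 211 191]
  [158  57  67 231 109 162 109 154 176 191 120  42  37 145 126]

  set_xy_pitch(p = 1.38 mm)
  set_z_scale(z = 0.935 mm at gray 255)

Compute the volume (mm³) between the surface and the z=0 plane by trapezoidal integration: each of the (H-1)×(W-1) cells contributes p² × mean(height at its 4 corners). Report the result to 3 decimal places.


height_mm = gray/255 × 0.935; cell vol = 1.38² × mean(4 corners)
unit = 1.38² × 0.935 / (4×255) = 0.0017457 mm³ per gray-sum
row 0: Σ corner-gray over 14 cells = 7112  → 12.4154
row 1: Σ corner-gray over 14 cells = 6930  → 12.0977
row 2: Σ corner-gray over 14 cells = 7034  → 12.2793
Σ rows: total corner-gray = 21076  → 36.7924 mm³

36.792


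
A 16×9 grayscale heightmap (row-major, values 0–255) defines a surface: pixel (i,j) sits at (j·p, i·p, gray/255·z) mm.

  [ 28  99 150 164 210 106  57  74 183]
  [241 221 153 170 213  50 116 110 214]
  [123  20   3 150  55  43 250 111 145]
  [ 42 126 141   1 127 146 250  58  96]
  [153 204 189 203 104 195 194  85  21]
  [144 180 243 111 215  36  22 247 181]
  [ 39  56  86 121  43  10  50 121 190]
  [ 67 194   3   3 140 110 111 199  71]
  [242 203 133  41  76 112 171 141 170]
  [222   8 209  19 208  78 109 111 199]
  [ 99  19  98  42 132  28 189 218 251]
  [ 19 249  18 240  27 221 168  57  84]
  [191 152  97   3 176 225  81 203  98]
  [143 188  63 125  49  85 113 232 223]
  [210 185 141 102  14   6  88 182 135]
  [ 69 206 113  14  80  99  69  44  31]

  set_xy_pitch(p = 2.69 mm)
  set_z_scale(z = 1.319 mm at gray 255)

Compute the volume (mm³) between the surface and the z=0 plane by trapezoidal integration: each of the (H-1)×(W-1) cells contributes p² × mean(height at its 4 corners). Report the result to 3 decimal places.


548.364

height_mm = gray/255 × 1.319; cell vol = 2.69² × mean(4 corners)
unit = 2.69² × 1.319 / (4×255) = 0.00935727 mm³ per gray-sum
row 0: Σ corner-gray over 8 cells = 4452  → 41.6586
row 1: Σ corner-gray over 8 cells = 4053  → 37.9250
row 2: Σ corner-gray over 8 cells = 3368  → 31.5153
row 3: Σ corner-gray over 8 cells = 4358  → 40.7790
row 4: Σ corner-gray over 8 cells = 4955  → 46.3653
row 5: Σ corner-gray over 8 cells = 3636  → 34.0230
row 6: Σ corner-gray over 8 cells = 2861  → 26.7712
row 7: Σ corner-gray over 8 cells = 3824  → 35.7822
row 8: Σ corner-gray over 8 cells = 4071  → 38.0934
row 9: Σ corner-gray over 8 cells = 3707  → 34.6874
row 10: Σ corner-gray over 8 cells = 3865  → 36.1659
row 11: Σ corner-gray over 8 cells = 4226  → 39.5438
row 12: Σ corner-gray over 8 cells = 4239  → 39.6655
row 13: Σ corner-gray over 8 cells = 3857  → 36.0910
row 14: Σ corner-gray over 8 cells = 3131  → 29.2976
Σ rows: total corner-gray = 58603  → 548.3641 mm³
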